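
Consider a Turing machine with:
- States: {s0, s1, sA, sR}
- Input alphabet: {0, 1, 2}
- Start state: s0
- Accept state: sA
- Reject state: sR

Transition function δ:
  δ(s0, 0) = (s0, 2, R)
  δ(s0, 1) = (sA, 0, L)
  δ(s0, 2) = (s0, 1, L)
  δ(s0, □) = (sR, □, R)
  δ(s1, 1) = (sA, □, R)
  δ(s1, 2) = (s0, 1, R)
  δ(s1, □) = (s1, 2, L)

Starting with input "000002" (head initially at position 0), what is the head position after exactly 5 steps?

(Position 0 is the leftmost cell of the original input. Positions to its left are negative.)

Execution trace (head position shown):
Step 0: [s0]000002  (head at position 0)
Step 1: move right → 2[s0]00002  (head at position 1)
Step 2: move right → 22[s0]0002  (head at position 2)
Step 3: move right → 222[s0]002  (head at position 3)
Step 4: move right → 2222[s0]02  (head at position 4)
Step 5: move right → 22222[s0]2  (head at position 5)

After 5 steps, the head is at position 5.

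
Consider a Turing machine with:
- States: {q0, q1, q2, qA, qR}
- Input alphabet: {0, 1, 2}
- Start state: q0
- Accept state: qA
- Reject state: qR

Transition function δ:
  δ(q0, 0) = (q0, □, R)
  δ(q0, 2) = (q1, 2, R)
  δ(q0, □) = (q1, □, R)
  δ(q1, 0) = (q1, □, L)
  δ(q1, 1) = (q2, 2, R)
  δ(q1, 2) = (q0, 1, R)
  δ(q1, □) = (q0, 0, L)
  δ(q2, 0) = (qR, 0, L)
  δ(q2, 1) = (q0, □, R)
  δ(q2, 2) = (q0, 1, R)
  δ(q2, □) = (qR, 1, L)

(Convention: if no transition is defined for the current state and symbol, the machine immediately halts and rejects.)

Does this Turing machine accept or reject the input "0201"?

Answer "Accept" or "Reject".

Execution trace:
Initial: [q0]0201
Step 1: δ(q0, 0) = (q0, □, R) → □[q0]201
Step 2: δ(q0, 2) = (q1, 2, R) → □2[q1]01
Step 3: δ(q1, 0) = (q1, □, L) → □[q1]2□1
Step 4: δ(q1, 2) = (q0, 1, R) → □1[q0]□1
Step 5: δ(q0, □) = (q1, □, R) → □1□[q1]1
Step 6: δ(q1, 1) = (q2, 2, R) → □1□2[q2]□
Step 7: δ(q2, □) = (qR, 1, L) → □1□[qR]21

The machine reaches the reject state qR and halts.

Answer: Reject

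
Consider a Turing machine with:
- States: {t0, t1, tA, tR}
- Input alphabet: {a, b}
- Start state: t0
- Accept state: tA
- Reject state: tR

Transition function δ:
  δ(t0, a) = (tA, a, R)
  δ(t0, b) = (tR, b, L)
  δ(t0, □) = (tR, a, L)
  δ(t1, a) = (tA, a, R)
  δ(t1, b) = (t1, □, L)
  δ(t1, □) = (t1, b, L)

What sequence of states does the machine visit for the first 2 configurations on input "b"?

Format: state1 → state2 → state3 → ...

Execution trace:
Initial: [t0]b
Step 1: δ(t0, b) = (tR, b, L) → [tR]□b

The machine reaches the reject state tR and halts.

State sequence: t0 → tR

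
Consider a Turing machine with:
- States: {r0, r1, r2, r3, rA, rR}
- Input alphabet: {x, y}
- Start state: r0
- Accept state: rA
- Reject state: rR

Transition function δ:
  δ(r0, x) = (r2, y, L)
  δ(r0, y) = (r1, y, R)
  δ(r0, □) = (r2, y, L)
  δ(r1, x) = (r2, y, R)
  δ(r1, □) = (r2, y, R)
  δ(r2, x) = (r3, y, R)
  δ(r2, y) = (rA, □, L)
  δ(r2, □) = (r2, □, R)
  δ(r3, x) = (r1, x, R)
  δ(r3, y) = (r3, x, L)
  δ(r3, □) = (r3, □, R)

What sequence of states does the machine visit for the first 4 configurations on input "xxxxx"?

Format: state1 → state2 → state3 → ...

Execution trace:
Initial: [r0]xxxxx
Step 1: δ(r0, x) = (r2, y, L) → [r2]□yxxxx
Step 2: δ(r2, □) = (r2, □, R) → □[r2]yxxxx
Step 3: δ(r2, y) = (rA, □, L) → [rA]□□xxxx

The machine reaches the accept state rA and halts.

State sequence: r0 → r2 → r2 → rA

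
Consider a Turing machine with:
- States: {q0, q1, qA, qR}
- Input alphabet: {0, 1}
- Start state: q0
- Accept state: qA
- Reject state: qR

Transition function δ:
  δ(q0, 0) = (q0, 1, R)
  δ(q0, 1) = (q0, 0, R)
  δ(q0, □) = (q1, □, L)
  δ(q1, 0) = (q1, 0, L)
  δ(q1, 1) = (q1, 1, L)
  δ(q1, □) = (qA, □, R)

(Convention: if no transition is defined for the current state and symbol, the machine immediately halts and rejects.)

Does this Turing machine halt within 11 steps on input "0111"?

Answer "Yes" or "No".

Execution trace:
Initial: [q0]0111
Step 1: δ(q0, 0) = (q0, 1, R) → 1[q0]111
Step 2: δ(q0, 1) = (q0, 0, R) → 10[q0]11
Step 3: δ(q0, 1) = (q0, 0, R) → 100[q0]1
Step 4: δ(q0, 1) = (q0, 0, R) → 1000[q0]□
Step 5: δ(q0, □) = (q1, □, L) → 100[q1]0□
Step 6: δ(q1, 0) = (q1, 0, L) → 10[q1]00□
Step 7: δ(q1, 0) = (q1, 0, L) → 1[q1]000□
Step 8: δ(q1, 0) = (q1, 0, L) → [q1]1000□
Step 9: δ(q1, 1) = (q1, 1, L) → [q1]□1000□
Step 10: δ(q1, □) = (qA, □, R) → □[qA]1000□

The machine reaches the accept state qA and halts.
The machine halted after 10 steps (within the 11-step bound).

Answer: Yes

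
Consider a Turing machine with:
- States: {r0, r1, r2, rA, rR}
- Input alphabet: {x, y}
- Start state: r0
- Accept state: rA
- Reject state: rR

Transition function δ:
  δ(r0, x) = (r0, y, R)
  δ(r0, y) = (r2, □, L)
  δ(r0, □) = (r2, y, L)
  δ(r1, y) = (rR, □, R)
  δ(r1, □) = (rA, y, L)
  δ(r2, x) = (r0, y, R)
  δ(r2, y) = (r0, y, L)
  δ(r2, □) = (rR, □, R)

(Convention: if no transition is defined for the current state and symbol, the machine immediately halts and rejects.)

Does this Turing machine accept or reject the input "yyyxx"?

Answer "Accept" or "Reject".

Execution trace:
Initial: [r0]yyyxx
Step 1: δ(r0, y) = (r2, □, L) → [r2]□□yyxx
Step 2: δ(r2, □) = (rR, □, R) → □[rR]□yyxx

The machine reaches the reject state rR and halts.

Answer: Reject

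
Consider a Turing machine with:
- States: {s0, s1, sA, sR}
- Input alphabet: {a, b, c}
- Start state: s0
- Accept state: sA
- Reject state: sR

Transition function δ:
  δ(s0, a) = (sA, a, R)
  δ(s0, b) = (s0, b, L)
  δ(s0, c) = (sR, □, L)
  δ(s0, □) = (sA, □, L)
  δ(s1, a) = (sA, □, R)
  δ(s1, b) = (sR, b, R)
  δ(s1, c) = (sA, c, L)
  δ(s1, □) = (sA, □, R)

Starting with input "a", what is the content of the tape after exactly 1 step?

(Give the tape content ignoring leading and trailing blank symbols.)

Execution trace:
Initial: [s0]a
Step 1: δ(s0, a) = (sA, a, R) → a[sA]□

The machine reaches the accept state sA and halts.

After 1 step, the tape (ignoring leading/trailing blanks) is: a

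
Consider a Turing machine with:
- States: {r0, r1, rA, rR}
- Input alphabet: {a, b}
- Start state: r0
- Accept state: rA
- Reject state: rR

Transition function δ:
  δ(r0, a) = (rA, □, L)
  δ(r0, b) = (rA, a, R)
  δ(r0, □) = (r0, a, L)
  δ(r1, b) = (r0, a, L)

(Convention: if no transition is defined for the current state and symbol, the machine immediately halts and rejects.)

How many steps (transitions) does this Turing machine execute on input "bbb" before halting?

Execution trace:
Initial: [r0]bbb
Step 1: δ(r0, b) = (rA, a, R) → a[rA]bb

The machine reaches the accept state rA and halts.

The machine executed 1 step before halting.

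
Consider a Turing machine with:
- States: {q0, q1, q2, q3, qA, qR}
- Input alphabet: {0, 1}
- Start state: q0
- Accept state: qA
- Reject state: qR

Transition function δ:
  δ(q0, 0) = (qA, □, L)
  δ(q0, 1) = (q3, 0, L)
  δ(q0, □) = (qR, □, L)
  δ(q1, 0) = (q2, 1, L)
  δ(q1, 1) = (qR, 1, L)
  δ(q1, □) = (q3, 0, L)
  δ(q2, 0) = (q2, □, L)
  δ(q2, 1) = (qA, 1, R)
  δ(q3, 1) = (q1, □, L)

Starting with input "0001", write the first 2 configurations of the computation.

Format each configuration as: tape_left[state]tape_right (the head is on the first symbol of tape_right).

Transitions applied:
Step 1: δ(q0, 0) = (qA, □, L)

The first 2 configurations are:
[q0]0001 ⊢ [qA]□□001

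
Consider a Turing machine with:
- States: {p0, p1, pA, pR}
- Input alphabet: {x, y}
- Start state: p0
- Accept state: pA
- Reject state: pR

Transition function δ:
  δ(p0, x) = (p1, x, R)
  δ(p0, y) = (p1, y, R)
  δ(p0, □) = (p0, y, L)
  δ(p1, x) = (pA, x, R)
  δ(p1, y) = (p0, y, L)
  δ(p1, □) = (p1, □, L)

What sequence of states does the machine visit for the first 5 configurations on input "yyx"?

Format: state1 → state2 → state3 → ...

Execution trace:
Initial: [p0]yyx
Step 1: δ(p0, y) = (p1, y, R) → y[p1]yx
Step 2: δ(p1, y) = (p0, y, L) → [p0]yyx
Step 3: δ(p0, y) = (p1, y, R) → y[p1]yx
Step 4: δ(p1, y) = (p0, y, L) → [p0]yyx

State sequence: p0 → p1 → p0 → p1 → p0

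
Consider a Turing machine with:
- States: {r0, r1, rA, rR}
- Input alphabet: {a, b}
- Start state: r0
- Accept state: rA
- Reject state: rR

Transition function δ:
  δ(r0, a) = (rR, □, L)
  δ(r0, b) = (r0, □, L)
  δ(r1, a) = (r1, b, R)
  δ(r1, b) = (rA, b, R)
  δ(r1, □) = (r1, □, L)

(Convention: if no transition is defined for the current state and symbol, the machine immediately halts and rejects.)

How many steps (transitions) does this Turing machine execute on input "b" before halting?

Execution trace:
Initial: [r0]b
Step 1: δ(r0, b) = (r0, □, L) → [r0]□□

No transition is defined for δ(r0, □). By convention the machine halts and rejects.

The machine executed 1 step before halting.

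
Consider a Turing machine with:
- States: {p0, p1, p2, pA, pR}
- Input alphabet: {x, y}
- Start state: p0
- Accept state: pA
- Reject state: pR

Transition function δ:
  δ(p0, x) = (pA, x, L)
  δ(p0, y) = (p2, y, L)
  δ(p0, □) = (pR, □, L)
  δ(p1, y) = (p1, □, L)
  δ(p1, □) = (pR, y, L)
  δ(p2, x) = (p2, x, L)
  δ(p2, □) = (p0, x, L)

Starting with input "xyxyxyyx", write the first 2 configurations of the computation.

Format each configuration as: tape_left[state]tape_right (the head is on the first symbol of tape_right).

Transitions applied:
Step 1: δ(p0, x) = (pA, x, L)

The first 2 configurations are:
[p0]xyxyxyyx ⊢ [pA]□xyxyxyyx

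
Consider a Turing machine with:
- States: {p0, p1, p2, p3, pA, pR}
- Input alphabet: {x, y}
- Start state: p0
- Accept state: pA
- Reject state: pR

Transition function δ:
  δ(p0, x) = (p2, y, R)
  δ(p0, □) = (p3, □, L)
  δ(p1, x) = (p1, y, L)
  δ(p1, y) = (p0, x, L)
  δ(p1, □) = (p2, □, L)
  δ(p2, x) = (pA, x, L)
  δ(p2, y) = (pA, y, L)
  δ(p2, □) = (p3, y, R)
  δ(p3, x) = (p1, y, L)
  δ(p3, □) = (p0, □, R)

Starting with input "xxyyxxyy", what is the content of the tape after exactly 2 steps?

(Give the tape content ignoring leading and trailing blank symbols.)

Execution trace:
Initial: [p0]xxyyxxyy
Step 1: δ(p0, x) = (p2, y, R) → y[p2]xyyxxyy
Step 2: δ(p2, x) = (pA, x, L) → [pA]yxyyxxyy

The machine reaches the accept state pA and halts.

After 2 steps, the tape (ignoring leading/trailing blanks) is: yxyyxxyy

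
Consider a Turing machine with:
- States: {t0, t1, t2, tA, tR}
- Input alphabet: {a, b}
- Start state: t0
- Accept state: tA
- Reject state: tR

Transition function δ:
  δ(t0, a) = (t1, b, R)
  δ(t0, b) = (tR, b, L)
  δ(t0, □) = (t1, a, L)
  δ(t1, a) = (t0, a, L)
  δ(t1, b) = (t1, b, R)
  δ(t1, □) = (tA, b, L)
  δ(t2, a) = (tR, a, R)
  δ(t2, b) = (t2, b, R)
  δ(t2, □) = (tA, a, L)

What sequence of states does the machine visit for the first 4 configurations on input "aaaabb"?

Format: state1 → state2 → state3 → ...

Execution trace:
Initial: [t0]aaaabb
Step 1: δ(t0, a) = (t1, b, R) → b[t1]aaabb
Step 2: δ(t1, a) = (t0, a, L) → [t0]baaabb
Step 3: δ(t0, b) = (tR, b, L) → [tR]□baaabb

The machine reaches the reject state tR and halts.

State sequence: t0 → t1 → t0 → tR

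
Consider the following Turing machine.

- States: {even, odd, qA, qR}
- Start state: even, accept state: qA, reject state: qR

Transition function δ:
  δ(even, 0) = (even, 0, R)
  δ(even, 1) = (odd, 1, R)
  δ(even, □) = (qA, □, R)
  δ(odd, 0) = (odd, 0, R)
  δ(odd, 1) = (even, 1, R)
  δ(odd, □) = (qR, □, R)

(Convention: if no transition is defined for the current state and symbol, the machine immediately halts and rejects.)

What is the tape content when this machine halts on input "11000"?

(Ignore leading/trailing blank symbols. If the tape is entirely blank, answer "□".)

Execution trace:
Initial: [even]11000
Step 1: δ(even, 1) = (odd, 1, R) → 1[odd]1000
Step 2: δ(odd, 1) = (even, 1, R) → 11[even]000
Step 3: δ(even, 0) = (even, 0, R) → 110[even]00
Step 4: δ(even, 0) = (even, 0, R) → 1100[even]0
Step 5: δ(even, 0) = (even, 0, R) → 11000[even]□
Step 6: δ(even, □) = (qA, □, R) → 11000□[qA]□

The machine reaches the accept state qA and halts.

Final tape (ignoring leading/trailing blanks): 11000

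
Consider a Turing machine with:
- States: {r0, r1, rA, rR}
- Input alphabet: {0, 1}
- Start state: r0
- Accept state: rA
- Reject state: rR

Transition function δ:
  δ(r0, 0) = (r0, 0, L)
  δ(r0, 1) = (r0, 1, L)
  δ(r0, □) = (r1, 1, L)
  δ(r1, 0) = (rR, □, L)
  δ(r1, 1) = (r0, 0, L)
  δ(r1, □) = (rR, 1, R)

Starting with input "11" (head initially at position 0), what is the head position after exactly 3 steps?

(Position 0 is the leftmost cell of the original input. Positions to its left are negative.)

Execution trace (head position shown):
Step 0: [r0]11  (head at position 0)
Step 1: move left → [r0]□11  (head at position -1)
Step 2: move left → [r1]□111  (head at position -2)
Step 3: move right → 1[rR]111  (head at position -1)

After 3 steps, the head is at position -1.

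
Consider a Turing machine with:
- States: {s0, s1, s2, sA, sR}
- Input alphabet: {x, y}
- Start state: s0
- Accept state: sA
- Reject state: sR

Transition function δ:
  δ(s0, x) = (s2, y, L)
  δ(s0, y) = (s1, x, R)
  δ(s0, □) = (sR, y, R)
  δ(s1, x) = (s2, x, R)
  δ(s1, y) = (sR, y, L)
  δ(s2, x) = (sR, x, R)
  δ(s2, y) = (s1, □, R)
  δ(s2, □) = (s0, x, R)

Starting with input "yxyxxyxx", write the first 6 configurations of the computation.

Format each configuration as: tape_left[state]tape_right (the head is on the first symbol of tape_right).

Transitions applied:
Step 1: δ(s0, y) = (s1, x, R)
Step 2: δ(s1, x) = (s2, x, R)
Step 3: δ(s2, y) = (s1, □, R)
Step 4: δ(s1, x) = (s2, x, R)
Step 5: δ(s2, x) = (sR, x, R)

The first 6 configurations are:
[s0]yxyxxyxx ⊢ x[s1]xyxxyxx ⊢ xx[s2]yxxyxx ⊢ xx□[s1]xxyxx ⊢ xx□x[s2]xyxx ⊢ xx□xx[sR]yxx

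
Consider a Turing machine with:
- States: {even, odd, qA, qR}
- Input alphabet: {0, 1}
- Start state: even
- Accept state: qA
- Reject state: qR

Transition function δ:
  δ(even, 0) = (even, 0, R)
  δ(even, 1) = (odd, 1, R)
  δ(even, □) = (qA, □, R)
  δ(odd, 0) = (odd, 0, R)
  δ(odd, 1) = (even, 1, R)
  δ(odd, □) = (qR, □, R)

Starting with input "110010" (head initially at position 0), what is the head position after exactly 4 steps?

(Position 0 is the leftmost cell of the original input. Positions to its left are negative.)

Execution trace (head position shown):
Step 0: [even]110010  (head at position 0)
Step 1: move right → 1[odd]10010  (head at position 1)
Step 2: move right → 11[even]0010  (head at position 2)
Step 3: move right → 110[even]010  (head at position 3)
Step 4: move right → 1100[even]10  (head at position 4)

After 4 steps, the head is at position 4.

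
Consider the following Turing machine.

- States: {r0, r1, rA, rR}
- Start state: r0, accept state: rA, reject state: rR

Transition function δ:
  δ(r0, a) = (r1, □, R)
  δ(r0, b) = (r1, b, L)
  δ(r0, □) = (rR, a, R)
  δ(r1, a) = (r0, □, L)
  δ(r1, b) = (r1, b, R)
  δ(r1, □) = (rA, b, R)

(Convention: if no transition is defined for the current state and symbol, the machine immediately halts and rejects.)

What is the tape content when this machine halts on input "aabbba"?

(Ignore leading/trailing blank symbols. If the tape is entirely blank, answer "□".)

Execution trace:
Initial: [r0]aabbba
Step 1: δ(r0, a) = (r1, □, R) → □[r1]abbba
Step 2: δ(r1, a) = (r0, □, L) → [r0]□□bbba
Step 3: δ(r0, □) = (rR, a, R) → a[rR]□bbba

The machine reaches the reject state rR and halts.

Final tape (ignoring leading/trailing blanks): a□bbba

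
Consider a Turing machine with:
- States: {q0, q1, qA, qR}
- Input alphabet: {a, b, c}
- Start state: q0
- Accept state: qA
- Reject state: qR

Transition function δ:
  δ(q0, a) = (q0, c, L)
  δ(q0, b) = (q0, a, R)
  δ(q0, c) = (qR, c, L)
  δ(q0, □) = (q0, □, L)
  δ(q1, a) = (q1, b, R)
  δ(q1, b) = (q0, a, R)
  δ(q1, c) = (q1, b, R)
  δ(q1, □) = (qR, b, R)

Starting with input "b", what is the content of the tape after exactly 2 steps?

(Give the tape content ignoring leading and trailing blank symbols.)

Execution trace:
Initial: [q0]b
Step 1: δ(q0, b) = (q0, a, R) → a[q0]□
Step 2: δ(q0, □) = (q0, □, L) → [q0]a□

After 2 steps, the tape (ignoring leading/trailing blanks) is: a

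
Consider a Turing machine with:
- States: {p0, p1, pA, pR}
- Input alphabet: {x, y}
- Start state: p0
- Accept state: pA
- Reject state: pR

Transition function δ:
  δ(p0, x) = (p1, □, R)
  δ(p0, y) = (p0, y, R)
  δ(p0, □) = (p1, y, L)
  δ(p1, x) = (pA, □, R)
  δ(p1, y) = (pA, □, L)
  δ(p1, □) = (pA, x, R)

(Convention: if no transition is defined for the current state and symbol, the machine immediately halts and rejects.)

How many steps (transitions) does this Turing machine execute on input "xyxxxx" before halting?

Execution trace:
Initial: [p0]xyxxxx
Step 1: δ(p0, x) = (p1, □, R) → □[p1]yxxxx
Step 2: δ(p1, y) = (pA, □, L) → [pA]□□xxxx

The machine reaches the accept state pA and halts.

The machine executed 2 steps before halting.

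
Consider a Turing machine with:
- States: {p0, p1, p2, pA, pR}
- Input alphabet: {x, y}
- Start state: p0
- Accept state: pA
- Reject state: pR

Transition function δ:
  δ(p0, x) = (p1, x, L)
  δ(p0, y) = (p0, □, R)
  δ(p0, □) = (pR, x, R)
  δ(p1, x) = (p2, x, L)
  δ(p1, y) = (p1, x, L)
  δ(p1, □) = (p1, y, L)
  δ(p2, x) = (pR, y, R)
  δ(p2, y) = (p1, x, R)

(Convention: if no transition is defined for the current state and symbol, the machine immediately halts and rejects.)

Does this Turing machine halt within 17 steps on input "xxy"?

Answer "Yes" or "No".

Execution trace:
Initial: [p0]xxy
Step 1: δ(p0, x) = (p1, x, L) → [p1]□xxy
Step 2: δ(p1, □) = (p1, y, L) → [p1]□yxxy
Step 3: δ(p1, □) = (p1, y, L) → [p1]□yyxxy
Step 4: δ(p1, □) = (p1, y, L) → [p1]□yyyxxy
Step 5: δ(p1, □) = (p1, y, L) → [p1]□yyyyxxy
Step 6: δ(p1, □) = (p1, y, L) → [p1]□yyyyyxxy
Step 7: δ(p1, □) = (p1, y, L) → [p1]□yyyyyyxxy
Step 8: δ(p1, □) = (p1, y, L) → [p1]□yyyyyyyxxy
Step 9: δ(p1, □) = (p1, y, L) → [p1]□yyyyyyyyxxy
Step 10: δ(p1, □) = (p1, y, L) → [p1]□yyyyyyyyyxxy
Step 11: δ(p1, □) = (p1, y, L) → [p1]□yyyyyyyyyyxxy
Step 12: δ(p1, □) = (p1, y, L) → [p1]□yyyyyyyyyyyxxy
Step 13: δ(p1, □) = (p1, y, L) → [p1]□yyyyyyyyyyyyxxy
Step 14: δ(p1, □) = (p1, y, L) → [p1]□yyyyyyyyyyyyyxxy
Step 15: δ(p1, □) = (p1, y, L) → [p1]□yyyyyyyyyyyyyyxxy
Step 16: δ(p1, □) = (p1, y, L) → [p1]□yyyyyyyyyyyyyyyxxy
Step 17: δ(p1, □) = (p1, y, L) → [p1]□yyyyyyyyyyyyyyyyxxy

The machine has not reached a halting state after 17 steps.
The machine did not halt within the 17-step bound.

Answer: No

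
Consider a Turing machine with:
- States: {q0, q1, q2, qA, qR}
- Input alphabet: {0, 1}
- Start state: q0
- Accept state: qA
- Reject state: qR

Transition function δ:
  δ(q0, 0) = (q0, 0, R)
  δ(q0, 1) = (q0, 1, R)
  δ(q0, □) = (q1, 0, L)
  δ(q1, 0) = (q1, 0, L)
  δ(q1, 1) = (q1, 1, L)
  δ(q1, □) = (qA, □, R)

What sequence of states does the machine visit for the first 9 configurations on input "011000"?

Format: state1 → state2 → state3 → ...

Execution trace:
Initial: [q0]011000
Step 1: δ(q0, 0) = (q0, 0, R) → 0[q0]11000
Step 2: δ(q0, 1) = (q0, 1, R) → 01[q0]1000
Step 3: δ(q0, 1) = (q0, 1, R) → 011[q0]000
Step 4: δ(q0, 0) = (q0, 0, R) → 0110[q0]00
Step 5: δ(q0, 0) = (q0, 0, R) → 01100[q0]0
Step 6: δ(q0, 0) = (q0, 0, R) → 011000[q0]□
Step 7: δ(q0, □) = (q1, 0, L) → 01100[q1]00
Step 8: δ(q1, 0) = (q1, 0, L) → 0110[q1]000

State sequence: q0 → q0 → q0 → q0 → q0 → q0 → q0 → q1 → q1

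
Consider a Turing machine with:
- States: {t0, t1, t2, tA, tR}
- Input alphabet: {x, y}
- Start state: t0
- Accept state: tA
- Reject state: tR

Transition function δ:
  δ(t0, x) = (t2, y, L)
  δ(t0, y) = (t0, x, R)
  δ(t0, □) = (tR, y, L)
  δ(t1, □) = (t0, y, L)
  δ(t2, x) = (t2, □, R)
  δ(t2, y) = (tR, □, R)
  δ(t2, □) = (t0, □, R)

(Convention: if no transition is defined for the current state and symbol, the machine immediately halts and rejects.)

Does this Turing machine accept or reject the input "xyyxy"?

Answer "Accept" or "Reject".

Execution trace:
Initial: [t0]xyyxy
Step 1: δ(t0, x) = (t2, y, L) → [t2]□yyyxy
Step 2: δ(t2, □) = (t0, □, R) → □[t0]yyyxy
Step 3: δ(t0, y) = (t0, x, R) → □x[t0]yyxy
Step 4: δ(t0, y) = (t0, x, R) → □xx[t0]yxy
Step 5: δ(t0, y) = (t0, x, R) → □xxx[t0]xy
Step 6: δ(t0, x) = (t2, y, L) → □xx[t2]xyy
Step 7: δ(t2, x) = (t2, □, R) → □xx□[t2]yy
Step 8: δ(t2, y) = (tR, □, R) → □xx□□[tR]y

The machine reaches the reject state tR and halts.

Answer: Reject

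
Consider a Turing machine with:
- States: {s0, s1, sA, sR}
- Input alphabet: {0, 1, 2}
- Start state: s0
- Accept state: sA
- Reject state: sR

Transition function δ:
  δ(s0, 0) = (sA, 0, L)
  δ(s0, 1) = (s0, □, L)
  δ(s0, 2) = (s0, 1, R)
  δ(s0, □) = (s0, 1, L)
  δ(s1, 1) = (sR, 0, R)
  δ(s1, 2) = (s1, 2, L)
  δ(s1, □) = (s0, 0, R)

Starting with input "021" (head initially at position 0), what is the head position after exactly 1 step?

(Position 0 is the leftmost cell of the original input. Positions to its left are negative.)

Execution trace (head position shown):
Step 0: [s0]021  (head at position 0)
Step 1: move left → [sA]□021  (head at position -1)

After 1 step, the head is at position -1.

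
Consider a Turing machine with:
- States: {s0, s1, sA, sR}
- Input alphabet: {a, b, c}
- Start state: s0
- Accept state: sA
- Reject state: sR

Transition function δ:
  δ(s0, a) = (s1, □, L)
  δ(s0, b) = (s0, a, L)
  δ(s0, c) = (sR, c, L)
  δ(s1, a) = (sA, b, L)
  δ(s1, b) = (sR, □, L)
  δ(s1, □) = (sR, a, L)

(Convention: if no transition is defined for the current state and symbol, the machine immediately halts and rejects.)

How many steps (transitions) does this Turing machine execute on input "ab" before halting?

Execution trace:
Initial: [s0]ab
Step 1: δ(s0, a) = (s1, □, L) → [s1]□□b
Step 2: δ(s1, □) = (sR, a, L) → [sR]□a□b

The machine reaches the reject state sR and halts.

The machine executed 2 steps before halting.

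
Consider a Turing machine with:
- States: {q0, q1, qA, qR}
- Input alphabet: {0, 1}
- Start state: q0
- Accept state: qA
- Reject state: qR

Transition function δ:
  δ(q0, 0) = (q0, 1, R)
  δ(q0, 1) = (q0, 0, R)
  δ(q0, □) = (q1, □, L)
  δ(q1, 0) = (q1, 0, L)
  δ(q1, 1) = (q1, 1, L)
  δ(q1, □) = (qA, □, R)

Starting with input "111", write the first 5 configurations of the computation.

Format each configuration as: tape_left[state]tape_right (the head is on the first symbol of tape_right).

Transitions applied:
Step 1: δ(q0, 1) = (q0, 0, R)
Step 2: δ(q0, 1) = (q0, 0, R)
Step 3: δ(q0, 1) = (q0, 0, R)
Step 4: δ(q0, □) = (q1, □, L)

The first 5 configurations are:
[q0]111 ⊢ 0[q0]11 ⊢ 00[q0]1 ⊢ 000[q0]□ ⊢ 00[q1]0□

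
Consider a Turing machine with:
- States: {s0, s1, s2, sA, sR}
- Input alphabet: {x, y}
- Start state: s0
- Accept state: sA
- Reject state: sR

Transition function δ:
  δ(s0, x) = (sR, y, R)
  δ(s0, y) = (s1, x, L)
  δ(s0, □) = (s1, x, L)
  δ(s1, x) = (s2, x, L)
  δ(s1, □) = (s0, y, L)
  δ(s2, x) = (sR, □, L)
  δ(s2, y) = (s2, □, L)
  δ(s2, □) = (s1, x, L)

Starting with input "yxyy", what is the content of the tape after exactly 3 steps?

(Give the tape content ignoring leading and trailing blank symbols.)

Execution trace:
Initial: [s0]yxyy
Step 1: δ(s0, y) = (s1, x, L) → [s1]□xxyy
Step 2: δ(s1, □) = (s0, y, L) → [s0]□yxxyy
Step 3: δ(s0, □) = (s1, x, L) → [s1]□xyxxyy

After 3 steps, the tape (ignoring leading/trailing blanks) is: xyxxyy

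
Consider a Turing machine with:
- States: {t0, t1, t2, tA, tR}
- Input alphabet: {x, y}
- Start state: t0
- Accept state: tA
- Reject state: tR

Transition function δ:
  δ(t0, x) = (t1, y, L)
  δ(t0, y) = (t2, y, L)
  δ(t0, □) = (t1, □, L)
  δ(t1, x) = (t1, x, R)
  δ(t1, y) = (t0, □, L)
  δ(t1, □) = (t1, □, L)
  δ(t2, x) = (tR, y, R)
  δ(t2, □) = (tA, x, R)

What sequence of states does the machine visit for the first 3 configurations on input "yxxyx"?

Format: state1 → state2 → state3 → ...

Execution trace:
Initial: [t0]yxxyx
Step 1: δ(t0, y) = (t2, y, L) → [t2]□yxxyx
Step 2: δ(t2, □) = (tA, x, R) → x[tA]yxxyx

The machine reaches the accept state tA and halts.

State sequence: t0 → t2 → tA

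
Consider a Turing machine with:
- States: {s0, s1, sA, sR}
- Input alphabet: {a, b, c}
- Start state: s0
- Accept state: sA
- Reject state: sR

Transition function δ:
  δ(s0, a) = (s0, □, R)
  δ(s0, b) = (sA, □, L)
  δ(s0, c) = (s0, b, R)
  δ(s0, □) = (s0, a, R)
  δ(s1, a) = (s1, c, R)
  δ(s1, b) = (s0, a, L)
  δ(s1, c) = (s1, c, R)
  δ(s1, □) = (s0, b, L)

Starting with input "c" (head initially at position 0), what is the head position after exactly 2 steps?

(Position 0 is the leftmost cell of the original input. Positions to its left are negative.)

Execution trace (head position shown):
Step 0: [s0]c  (head at position 0)
Step 1: move right → b[s0]□  (head at position 1)
Step 2: move right → ba[s0]□  (head at position 2)

After 2 steps, the head is at position 2.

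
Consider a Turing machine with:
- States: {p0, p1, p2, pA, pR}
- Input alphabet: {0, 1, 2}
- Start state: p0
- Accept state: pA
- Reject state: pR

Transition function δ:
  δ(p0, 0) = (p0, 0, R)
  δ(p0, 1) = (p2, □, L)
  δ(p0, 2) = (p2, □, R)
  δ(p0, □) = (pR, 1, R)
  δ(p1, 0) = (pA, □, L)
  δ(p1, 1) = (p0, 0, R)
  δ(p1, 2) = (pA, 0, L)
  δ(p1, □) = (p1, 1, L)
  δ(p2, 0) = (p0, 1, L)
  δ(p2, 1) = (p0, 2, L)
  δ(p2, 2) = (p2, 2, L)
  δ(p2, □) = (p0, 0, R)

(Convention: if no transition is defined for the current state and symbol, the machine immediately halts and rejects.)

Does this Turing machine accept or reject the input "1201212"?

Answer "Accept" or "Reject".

Execution trace:
Initial: [p0]1201212
Step 1: δ(p0, 1) = (p2, □, L) → [p2]□□201212
Step 2: δ(p2, □) = (p0, 0, R) → 0[p0]□201212
Step 3: δ(p0, □) = (pR, 1, R) → 01[pR]201212

The machine reaches the reject state pR and halts.

Answer: Reject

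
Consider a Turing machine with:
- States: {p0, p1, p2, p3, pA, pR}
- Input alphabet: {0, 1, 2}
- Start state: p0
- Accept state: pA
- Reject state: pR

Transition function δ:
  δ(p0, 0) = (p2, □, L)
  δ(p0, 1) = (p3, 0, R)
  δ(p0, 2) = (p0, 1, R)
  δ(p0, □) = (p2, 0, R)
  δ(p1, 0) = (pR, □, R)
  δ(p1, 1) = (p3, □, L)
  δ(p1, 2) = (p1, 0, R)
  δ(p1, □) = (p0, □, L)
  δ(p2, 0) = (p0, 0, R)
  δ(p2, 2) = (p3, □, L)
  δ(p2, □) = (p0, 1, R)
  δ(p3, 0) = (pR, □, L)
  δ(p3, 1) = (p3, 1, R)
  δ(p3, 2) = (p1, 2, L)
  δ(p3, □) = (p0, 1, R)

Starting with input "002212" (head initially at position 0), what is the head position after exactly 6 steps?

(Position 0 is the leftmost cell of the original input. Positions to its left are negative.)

Execution trace (head position shown):
Step 0: [p0]002212  (head at position 0)
Step 1: move left → [p2]□□02212  (head at position -1)
Step 2: move right → 1[p0]□02212  (head at position 0)
Step 3: move right → 10[p2]02212  (head at position 1)
Step 4: move right → 100[p0]2212  (head at position 2)
Step 5: move right → 1001[p0]212  (head at position 3)
Step 6: move right → 10011[p0]12  (head at position 4)

After 6 steps, the head is at position 4.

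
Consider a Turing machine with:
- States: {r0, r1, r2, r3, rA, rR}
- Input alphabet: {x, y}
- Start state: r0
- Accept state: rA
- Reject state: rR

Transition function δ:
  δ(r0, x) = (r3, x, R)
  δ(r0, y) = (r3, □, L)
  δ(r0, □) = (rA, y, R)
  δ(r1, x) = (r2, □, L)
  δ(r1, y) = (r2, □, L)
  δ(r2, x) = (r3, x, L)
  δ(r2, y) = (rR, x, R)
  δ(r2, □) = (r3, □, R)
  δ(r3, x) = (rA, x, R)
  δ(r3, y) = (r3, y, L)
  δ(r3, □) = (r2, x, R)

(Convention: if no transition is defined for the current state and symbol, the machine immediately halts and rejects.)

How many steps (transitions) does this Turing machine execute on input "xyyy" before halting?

Execution trace:
Initial: [r0]xyyy
Step 1: δ(r0, x) = (r3, x, R) → x[r3]yyy
Step 2: δ(r3, y) = (r3, y, L) → [r3]xyyy
Step 3: δ(r3, x) = (rA, x, R) → x[rA]yyy

The machine reaches the accept state rA and halts.

The machine executed 3 steps before halting.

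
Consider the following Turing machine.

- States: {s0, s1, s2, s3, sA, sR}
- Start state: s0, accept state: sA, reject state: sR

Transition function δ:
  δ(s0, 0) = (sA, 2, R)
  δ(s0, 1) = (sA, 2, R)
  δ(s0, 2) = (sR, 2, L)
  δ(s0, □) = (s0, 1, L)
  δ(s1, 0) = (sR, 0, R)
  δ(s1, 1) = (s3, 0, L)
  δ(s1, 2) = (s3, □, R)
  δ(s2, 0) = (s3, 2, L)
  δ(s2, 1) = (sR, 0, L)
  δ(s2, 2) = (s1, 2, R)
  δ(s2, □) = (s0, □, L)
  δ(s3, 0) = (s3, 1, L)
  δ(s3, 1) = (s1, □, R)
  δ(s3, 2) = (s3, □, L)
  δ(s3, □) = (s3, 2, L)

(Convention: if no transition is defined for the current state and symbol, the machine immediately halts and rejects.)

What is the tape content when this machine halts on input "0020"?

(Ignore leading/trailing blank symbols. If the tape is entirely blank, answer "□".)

Execution trace:
Initial: [s0]0020
Step 1: δ(s0, 0) = (sA, 2, R) → 2[sA]020

The machine reaches the accept state sA and halts.

Final tape (ignoring leading/trailing blanks): 2020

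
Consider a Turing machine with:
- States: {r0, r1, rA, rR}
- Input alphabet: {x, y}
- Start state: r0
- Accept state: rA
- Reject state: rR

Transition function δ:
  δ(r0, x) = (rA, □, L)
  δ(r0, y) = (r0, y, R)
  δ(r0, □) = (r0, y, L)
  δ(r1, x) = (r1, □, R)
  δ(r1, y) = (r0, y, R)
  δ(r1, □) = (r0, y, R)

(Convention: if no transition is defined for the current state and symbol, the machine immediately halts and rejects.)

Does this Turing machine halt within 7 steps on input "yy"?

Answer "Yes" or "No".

Execution trace:
Initial: [r0]yy
Step 1: δ(r0, y) = (r0, y, R) → y[r0]y
Step 2: δ(r0, y) = (r0, y, R) → yy[r0]□
Step 3: δ(r0, □) = (r0, y, L) → y[r0]yy
Step 4: δ(r0, y) = (r0, y, R) → yy[r0]y
Step 5: δ(r0, y) = (r0, y, R) → yyy[r0]□
Step 6: δ(r0, □) = (r0, y, L) → yy[r0]yy
Step 7: δ(r0, y) = (r0, y, R) → yyy[r0]y

The machine has not reached a halting state after 7 steps.
The machine did not halt within the 7-step bound.

Answer: No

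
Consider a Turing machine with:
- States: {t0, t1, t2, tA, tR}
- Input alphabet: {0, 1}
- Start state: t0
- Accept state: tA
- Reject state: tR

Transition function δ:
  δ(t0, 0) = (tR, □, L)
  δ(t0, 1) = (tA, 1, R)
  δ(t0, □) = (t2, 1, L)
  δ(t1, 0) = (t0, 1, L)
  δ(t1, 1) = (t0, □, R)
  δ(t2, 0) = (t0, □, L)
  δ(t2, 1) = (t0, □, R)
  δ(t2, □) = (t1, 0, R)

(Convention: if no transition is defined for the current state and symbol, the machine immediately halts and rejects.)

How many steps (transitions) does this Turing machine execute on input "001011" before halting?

Execution trace:
Initial: [t0]001011
Step 1: δ(t0, 0) = (tR, □, L) → [tR]□□01011

The machine reaches the reject state tR and halts.

The machine executed 1 step before halting.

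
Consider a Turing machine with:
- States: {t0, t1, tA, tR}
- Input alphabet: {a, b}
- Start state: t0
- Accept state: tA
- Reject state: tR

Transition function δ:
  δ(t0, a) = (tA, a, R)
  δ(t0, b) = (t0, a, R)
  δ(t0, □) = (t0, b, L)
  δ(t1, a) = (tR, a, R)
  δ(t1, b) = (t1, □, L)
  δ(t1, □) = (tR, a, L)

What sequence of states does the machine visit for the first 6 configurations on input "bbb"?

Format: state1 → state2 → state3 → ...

Execution trace:
Initial: [t0]bbb
Step 1: δ(t0, b) = (t0, a, R) → a[t0]bb
Step 2: δ(t0, b) = (t0, a, R) → aa[t0]b
Step 3: δ(t0, b) = (t0, a, R) → aaa[t0]□
Step 4: δ(t0, □) = (t0, b, L) → aa[t0]ab
Step 5: δ(t0, a) = (tA, a, R) → aaa[tA]b

The machine reaches the accept state tA and halts.

State sequence: t0 → t0 → t0 → t0 → t0 → tA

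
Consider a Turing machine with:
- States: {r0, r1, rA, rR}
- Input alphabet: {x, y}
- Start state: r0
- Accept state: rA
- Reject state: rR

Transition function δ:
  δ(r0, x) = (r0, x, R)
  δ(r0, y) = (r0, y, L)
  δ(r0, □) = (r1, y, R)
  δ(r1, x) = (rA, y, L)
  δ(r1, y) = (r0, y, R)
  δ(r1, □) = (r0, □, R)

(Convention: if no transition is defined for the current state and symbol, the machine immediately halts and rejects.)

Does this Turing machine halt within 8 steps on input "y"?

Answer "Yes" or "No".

Execution trace:
Initial: [r0]y
Step 1: δ(r0, y) = (r0, y, L) → [r0]□y
Step 2: δ(r0, □) = (r1, y, R) → y[r1]y
Step 3: δ(r1, y) = (r0, y, R) → yy[r0]□
Step 4: δ(r0, □) = (r1, y, R) → yyy[r1]□
Step 5: δ(r1, □) = (r0, □, R) → yyy□[r0]□
Step 6: δ(r0, □) = (r1, y, R) → yyy□y[r1]□
Step 7: δ(r1, □) = (r0, □, R) → yyy□y□[r0]□
Step 8: δ(r0, □) = (r1, y, R) → yyy□y□y[r1]□

The machine has not reached a halting state after 8 steps.
The machine did not halt within the 8-step bound.

Answer: No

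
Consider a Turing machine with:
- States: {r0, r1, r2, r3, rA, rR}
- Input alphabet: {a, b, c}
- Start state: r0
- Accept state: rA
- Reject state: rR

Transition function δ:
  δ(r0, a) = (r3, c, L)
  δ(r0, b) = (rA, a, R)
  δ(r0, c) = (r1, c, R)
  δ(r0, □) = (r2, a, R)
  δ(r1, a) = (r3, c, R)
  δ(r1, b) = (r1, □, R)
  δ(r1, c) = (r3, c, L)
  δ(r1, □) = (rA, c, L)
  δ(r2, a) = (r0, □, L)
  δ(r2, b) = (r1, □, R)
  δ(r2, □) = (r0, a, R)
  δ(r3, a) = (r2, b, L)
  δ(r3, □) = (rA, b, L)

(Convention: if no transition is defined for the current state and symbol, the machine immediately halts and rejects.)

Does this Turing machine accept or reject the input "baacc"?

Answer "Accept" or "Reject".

Execution trace:
Initial: [r0]baacc
Step 1: δ(r0, b) = (rA, a, R) → a[rA]aacc

The machine reaches the accept state rA and halts.

Answer: Accept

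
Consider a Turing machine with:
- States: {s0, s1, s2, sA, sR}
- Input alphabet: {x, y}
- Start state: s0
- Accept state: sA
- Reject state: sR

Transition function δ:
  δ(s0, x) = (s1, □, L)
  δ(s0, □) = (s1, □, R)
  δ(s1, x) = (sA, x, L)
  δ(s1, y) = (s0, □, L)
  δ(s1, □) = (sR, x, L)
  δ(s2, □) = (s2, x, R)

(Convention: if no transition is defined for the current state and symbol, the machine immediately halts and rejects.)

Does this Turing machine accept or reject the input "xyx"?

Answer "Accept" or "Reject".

Execution trace:
Initial: [s0]xyx
Step 1: δ(s0, x) = (s1, □, L) → [s1]□□yx
Step 2: δ(s1, □) = (sR, x, L) → [sR]□x□yx

The machine reaches the reject state sR and halts.

Answer: Reject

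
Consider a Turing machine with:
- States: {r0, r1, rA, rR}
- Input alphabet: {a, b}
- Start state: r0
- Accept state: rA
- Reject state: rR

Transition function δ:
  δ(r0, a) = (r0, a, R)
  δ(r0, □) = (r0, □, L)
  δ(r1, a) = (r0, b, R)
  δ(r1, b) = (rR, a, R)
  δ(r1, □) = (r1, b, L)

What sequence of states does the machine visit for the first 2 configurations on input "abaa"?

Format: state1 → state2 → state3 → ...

Execution trace:
Initial: [r0]abaa
Step 1: δ(r0, a) = (r0, a, R) → a[r0]baa

No transition is defined for δ(r0, b). By convention the machine halts and rejects.

State sequence: r0 → r0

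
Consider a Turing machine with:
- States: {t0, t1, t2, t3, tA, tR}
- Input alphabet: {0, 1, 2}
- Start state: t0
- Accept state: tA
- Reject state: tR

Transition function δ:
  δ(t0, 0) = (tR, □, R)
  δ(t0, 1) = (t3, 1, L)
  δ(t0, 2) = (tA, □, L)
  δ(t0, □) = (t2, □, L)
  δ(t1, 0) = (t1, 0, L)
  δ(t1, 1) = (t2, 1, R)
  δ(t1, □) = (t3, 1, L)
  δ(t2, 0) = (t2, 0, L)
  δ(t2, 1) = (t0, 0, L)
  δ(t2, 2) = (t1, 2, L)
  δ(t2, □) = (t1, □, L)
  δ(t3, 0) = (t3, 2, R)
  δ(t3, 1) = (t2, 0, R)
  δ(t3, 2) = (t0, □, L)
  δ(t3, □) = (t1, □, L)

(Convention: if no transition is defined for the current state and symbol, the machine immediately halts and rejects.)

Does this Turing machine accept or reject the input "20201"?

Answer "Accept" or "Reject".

Execution trace:
Initial: [t0]20201
Step 1: δ(t0, 2) = (tA, □, L) → [tA]□□0201

The machine reaches the accept state tA and halts.

Answer: Accept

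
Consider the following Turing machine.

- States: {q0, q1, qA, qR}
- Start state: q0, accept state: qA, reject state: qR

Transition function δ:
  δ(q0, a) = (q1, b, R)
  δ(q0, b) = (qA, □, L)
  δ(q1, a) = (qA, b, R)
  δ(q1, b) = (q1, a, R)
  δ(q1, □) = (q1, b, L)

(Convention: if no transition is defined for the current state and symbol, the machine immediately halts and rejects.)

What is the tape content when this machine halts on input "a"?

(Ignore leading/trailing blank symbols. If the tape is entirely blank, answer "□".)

Execution trace:
Initial: [q0]a
Step 1: δ(q0, a) = (q1, b, R) → b[q1]□
Step 2: δ(q1, □) = (q1, b, L) → [q1]bb
Step 3: δ(q1, b) = (q1, a, R) → a[q1]b
Step 4: δ(q1, b) = (q1, a, R) → aa[q1]□
Step 5: δ(q1, □) = (q1, b, L) → a[q1]ab
Step 6: δ(q1, a) = (qA, b, R) → ab[qA]b

The machine reaches the accept state qA and halts.

Final tape (ignoring leading/trailing blanks): abb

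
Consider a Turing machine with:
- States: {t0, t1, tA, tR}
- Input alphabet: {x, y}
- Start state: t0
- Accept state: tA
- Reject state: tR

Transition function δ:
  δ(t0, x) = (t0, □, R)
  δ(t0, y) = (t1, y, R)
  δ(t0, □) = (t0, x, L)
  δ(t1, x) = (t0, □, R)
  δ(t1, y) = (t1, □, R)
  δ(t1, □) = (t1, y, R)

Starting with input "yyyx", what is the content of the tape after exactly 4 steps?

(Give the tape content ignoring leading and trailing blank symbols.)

Execution trace:
Initial: [t0]yyyx
Step 1: δ(t0, y) = (t1, y, R) → y[t1]yyx
Step 2: δ(t1, y) = (t1, □, R) → y□[t1]yx
Step 3: δ(t1, y) = (t1, □, R) → y□□[t1]x
Step 4: δ(t1, x) = (t0, □, R) → y□□□[t0]□

After 4 steps, the tape (ignoring leading/trailing blanks) is: y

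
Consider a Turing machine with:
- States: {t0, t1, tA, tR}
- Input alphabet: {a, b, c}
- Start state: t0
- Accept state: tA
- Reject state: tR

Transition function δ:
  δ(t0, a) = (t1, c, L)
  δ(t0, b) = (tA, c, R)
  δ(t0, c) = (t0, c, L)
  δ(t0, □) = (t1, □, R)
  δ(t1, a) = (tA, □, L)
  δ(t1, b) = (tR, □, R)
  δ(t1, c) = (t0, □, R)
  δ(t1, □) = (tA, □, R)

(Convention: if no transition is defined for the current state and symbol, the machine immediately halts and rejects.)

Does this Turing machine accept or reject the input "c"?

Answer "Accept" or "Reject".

Execution trace:
Initial: [t0]c
Step 1: δ(t0, c) = (t0, c, L) → [t0]□c
Step 2: δ(t0, □) = (t1, □, R) → □[t1]c
Step 3: δ(t1, c) = (t0, □, R) → □□[t0]□
Step 4: δ(t0, □) = (t1, □, R) → □□□[t1]□
Step 5: δ(t1, □) = (tA, □, R) → □□□□[tA]□

The machine reaches the accept state tA and halts.

Answer: Accept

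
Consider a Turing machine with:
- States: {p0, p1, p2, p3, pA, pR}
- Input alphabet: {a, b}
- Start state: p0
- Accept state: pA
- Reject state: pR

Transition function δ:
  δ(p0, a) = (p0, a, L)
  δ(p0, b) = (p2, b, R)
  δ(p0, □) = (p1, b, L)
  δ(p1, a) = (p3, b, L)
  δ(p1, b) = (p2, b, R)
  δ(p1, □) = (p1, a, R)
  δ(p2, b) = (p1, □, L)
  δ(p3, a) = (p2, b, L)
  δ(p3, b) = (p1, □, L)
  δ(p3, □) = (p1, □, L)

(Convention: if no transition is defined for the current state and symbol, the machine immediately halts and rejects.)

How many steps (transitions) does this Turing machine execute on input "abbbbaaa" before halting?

Execution trace:
Initial: [p0]abbbbaaa
Step 1: δ(p0, a) = (p0, a, L) → [p0]□abbbbaaa
Step 2: δ(p0, □) = (p1, b, L) → [p1]□babbbbaaa
Step 3: δ(p1, □) = (p1, a, R) → a[p1]babbbbaaa
Step 4: δ(p1, b) = (p2, b, R) → ab[p2]abbbbaaa

No transition is defined for δ(p2, a). By convention the machine halts and rejects.

The machine executed 4 steps before halting.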